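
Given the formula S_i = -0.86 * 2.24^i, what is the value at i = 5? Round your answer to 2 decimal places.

S_5 = -0.86 * 2.24^5 ≈ -0.86 * 56.3949 ≈ -48.5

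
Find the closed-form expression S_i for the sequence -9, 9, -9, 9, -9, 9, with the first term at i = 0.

Check ratios: 9 / -9 = -1.0
Common ratio r = -1.
First term a = -9.
Formula: S_i = -9 * (-1)^i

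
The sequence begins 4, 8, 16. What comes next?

Ratios: 8 / 4 = 2.0
This is a geometric sequence with common ratio r = 2.
Next term = 16 * 2 = 32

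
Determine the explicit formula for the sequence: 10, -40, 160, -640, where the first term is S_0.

Check ratios: -40 / 10 = -4.0
Common ratio r = -4.
First term a = 10.
Formula: S_i = 10 * (-4)^i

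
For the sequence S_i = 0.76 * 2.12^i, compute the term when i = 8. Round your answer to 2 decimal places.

S_8 = 0.76 * 2.12^8 ≈ 0.76 * 408.0251 ≈ 310.1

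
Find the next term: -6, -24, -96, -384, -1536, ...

Ratios: -24 / -6 = 4.0
This is a geometric sequence with common ratio r = 4.
Next term = -1536 * 4 = -6144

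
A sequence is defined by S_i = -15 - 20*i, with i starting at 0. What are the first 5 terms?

This is an arithmetic sequence.
i=0: S_0 = -15 + -20*0 = -15
i=1: S_1 = -15 + -20*1 = -35
i=2: S_2 = -15 + -20*2 = -55
i=3: S_3 = -15 + -20*3 = -75
i=4: S_4 = -15 + -20*4 = -95
The first 5 terms are: [-15, -35, -55, -75, -95]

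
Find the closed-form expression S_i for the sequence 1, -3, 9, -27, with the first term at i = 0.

Check ratios: -3 / 1 = -3.0
Common ratio r = -3.
First term a = 1.
Formula: S_i = 1 * (-3)^i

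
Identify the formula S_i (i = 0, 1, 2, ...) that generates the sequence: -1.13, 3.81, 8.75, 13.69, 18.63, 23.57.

Check differences: 3.81 - -1.13 = 4.94
8.75 - 3.81 = 4.94
Common difference d = 4.94.
First term a = -1.13.
Formula: S_i = -1.13 + 4.94*i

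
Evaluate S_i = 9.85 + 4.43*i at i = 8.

S_8 = 9.85 + 4.43*8 = 9.85 + 35.44 = 45.29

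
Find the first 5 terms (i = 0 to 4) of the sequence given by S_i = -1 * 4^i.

This is a geometric sequence.
i=0: S_0 = -1 * 4^0 = -1
i=1: S_1 = -1 * 4^1 = -4
i=2: S_2 = -1 * 4^2 = -16
i=3: S_3 = -1 * 4^3 = -64
i=4: S_4 = -1 * 4^4 = -256
The first 5 terms are: [-1, -4, -16, -64, -256]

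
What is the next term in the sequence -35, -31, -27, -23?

Differences: -31 - -35 = 4
This is an arithmetic sequence with common difference d = 4.
Next term = -23 + 4 = -19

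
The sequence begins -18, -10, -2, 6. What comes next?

Differences: -10 - -18 = 8
This is an arithmetic sequence with common difference d = 8.
Next term = 6 + 8 = 14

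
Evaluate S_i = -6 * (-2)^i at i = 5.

S_5 = -6 * (-2)^5 = -6 * -32 = 192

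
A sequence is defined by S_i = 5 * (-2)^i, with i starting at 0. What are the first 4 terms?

This is a geometric sequence.
i=0: S_0 = 5 * (-2)^0 = 5
i=1: S_1 = 5 * (-2)^1 = -10
i=2: S_2 = 5 * (-2)^2 = 20
i=3: S_3 = 5 * (-2)^3 = -40
The first 4 terms are: [5, -10, 20, -40]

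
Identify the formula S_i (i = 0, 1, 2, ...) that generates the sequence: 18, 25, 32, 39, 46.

Check differences: 25 - 18 = 7
32 - 25 = 7
Common difference d = 7.
First term a = 18.
Formula: S_i = 18 + 7*i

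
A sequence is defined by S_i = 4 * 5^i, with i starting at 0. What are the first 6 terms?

This is a geometric sequence.
i=0: S_0 = 4 * 5^0 = 4
i=1: S_1 = 4 * 5^1 = 20
i=2: S_2 = 4 * 5^2 = 100
i=3: S_3 = 4 * 5^3 = 500
i=4: S_4 = 4 * 5^4 = 2500
i=5: S_5 = 4 * 5^5 = 12500
The first 6 terms are: [4, 20, 100, 500, 2500, 12500]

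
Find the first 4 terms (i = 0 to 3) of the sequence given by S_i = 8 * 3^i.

This is a geometric sequence.
i=0: S_0 = 8 * 3^0 = 8
i=1: S_1 = 8 * 3^1 = 24
i=2: S_2 = 8 * 3^2 = 72
i=3: S_3 = 8 * 3^3 = 216
The first 4 terms are: [8, 24, 72, 216]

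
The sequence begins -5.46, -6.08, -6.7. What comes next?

Differences: -6.08 - -5.46 = -0.62
This is an arithmetic sequence with common difference d = -0.62.
Next term = -6.7 + -0.62 = -7.32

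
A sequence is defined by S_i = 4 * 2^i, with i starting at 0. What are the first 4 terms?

This is a geometric sequence.
i=0: S_0 = 4 * 2^0 = 4
i=1: S_1 = 4 * 2^1 = 8
i=2: S_2 = 4 * 2^2 = 16
i=3: S_3 = 4 * 2^3 = 32
The first 4 terms are: [4, 8, 16, 32]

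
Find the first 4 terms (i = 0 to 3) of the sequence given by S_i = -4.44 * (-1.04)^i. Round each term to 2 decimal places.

This is a geometric sequence.
i=0: S_0 = -4.44 * (-1.04)^0 = -4.44
i=1: S_1 = -4.44 * (-1.04)^1 ≈ 4.62
i=2: S_2 = -4.44 * (-1.04)^2 ≈ -4.8
i=3: S_3 = -4.44 * (-1.04)^3 ≈ 4.99
The first 4 terms are: [-4.44, 4.62, -4.8, 4.99]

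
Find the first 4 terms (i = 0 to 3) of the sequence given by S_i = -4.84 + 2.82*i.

This is an arithmetic sequence.
i=0: S_0 = -4.84 + 2.82*0 = -4.84
i=1: S_1 = -4.84 + 2.82*1 = -2.02
i=2: S_2 = -4.84 + 2.82*2 = 0.8
i=3: S_3 = -4.84 + 2.82*3 = 3.62
The first 4 terms are: [-4.84, -2.02, 0.8, 3.62]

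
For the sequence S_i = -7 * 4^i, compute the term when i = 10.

S_10 = -7 * 4^10 = -7 * 1048576 = -7340032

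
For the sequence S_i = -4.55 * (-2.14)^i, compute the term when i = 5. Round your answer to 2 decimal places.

S_5 = -4.55 * (-2.14)^5 ≈ -4.55 * -44.8817 ≈ 204.21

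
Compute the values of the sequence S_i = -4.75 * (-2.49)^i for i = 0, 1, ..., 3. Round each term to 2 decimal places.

This is a geometric sequence.
i=0: S_0 = -4.75 * (-2.49)^0 = -4.75
i=1: S_1 = -4.75 * (-2.49)^1 ≈ 11.83
i=2: S_2 = -4.75 * (-2.49)^2 ≈ -29.45
i=3: S_3 = -4.75 * (-2.49)^3 ≈ 73.33
The first 4 terms are: [-4.75, 11.83, -29.45, 73.33]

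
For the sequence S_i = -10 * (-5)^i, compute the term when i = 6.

S_6 = -10 * (-5)^6 = -10 * 15625 = -156250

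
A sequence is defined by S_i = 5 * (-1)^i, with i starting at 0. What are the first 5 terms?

This is a geometric sequence.
i=0: S_0 = 5 * (-1)^0 = 5
i=1: S_1 = 5 * (-1)^1 = -5
i=2: S_2 = 5 * (-1)^2 = 5
i=3: S_3 = 5 * (-1)^3 = -5
i=4: S_4 = 5 * (-1)^4 = 5
The first 5 terms are: [5, -5, 5, -5, 5]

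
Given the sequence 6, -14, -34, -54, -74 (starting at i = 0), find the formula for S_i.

Check differences: -14 - 6 = -20
-34 - -14 = -20
Common difference d = -20.
First term a = 6.
Formula: S_i = 6 - 20*i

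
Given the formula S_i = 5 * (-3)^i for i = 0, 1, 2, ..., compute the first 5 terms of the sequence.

This is a geometric sequence.
i=0: S_0 = 5 * (-3)^0 = 5
i=1: S_1 = 5 * (-3)^1 = -15
i=2: S_2 = 5 * (-3)^2 = 45
i=3: S_3 = 5 * (-3)^3 = -135
i=4: S_4 = 5 * (-3)^4 = 405
The first 5 terms are: [5, -15, 45, -135, 405]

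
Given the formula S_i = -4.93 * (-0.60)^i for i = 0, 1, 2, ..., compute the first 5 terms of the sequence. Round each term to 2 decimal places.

This is a geometric sequence.
i=0: S_0 = -4.93 * (-0.6)^0 = -4.93
i=1: S_1 = -4.93 * (-0.6)^1 ≈ 2.96
i=2: S_2 = -4.93 * (-0.6)^2 ≈ -1.77
i=3: S_3 = -4.93 * (-0.6)^3 ≈ 1.06
i=4: S_4 = -4.93 * (-0.6)^4 ≈ -0.64
The first 5 terms are: [-4.93, 2.96, -1.77, 1.06, -0.64]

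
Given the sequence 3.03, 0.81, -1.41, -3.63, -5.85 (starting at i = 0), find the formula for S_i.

Check differences: 0.81 - 3.03 = -2.22
-1.41 - 0.81 = -2.22
Common difference d = -2.22.
First term a = 3.03.
Formula: S_i = 3.03 - 2.22*i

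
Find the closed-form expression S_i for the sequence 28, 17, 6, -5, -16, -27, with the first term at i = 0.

Check differences: 17 - 28 = -11
6 - 17 = -11
Common difference d = -11.
First term a = 28.
Formula: S_i = 28 - 11*i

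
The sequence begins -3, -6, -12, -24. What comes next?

Ratios: -6 / -3 = 2.0
This is a geometric sequence with common ratio r = 2.
Next term = -24 * 2 = -48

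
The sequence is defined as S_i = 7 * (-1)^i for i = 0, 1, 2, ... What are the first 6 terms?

This is a geometric sequence.
i=0: S_0 = 7 * (-1)^0 = 7
i=1: S_1 = 7 * (-1)^1 = -7
i=2: S_2 = 7 * (-1)^2 = 7
i=3: S_3 = 7 * (-1)^3 = -7
i=4: S_4 = 7 * (-1)^4 = 7
i=5: S_5 = 7 * (-1)^5 = -7
The first 6 terms are: [7, -7, 7, -7, 7, -7]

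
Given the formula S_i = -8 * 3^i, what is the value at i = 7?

S_7 = -8 * 3^7 = -8 * 2187 = -17496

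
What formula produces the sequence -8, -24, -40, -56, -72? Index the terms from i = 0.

Check differences: -24 - -8 = -16
-40 - -24 = -16
Common difference d = -16.
First term a = -8.
Formula: S_i = -8 - 16*i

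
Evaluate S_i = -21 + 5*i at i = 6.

S_6 = -21 + 5*6 = -21 + 30 = 9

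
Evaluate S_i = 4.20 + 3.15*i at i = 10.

S_10 = 4.2 + 3.15*10 = 4.2 + 31.5 = 35.7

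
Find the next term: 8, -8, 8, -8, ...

Ratios: -8 / 8 = -1.0
This is a geometric sequence with common ratio r = -1.
Next term = -8 * -1 = 8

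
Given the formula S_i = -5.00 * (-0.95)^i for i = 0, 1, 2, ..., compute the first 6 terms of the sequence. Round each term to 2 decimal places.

This is a geometric sequence.
i=0: S_0 = -5.0 * (-0.95)^0 = -5.0
i=1: S_1 = -5.0 * (-0.95)^1 = 4.75
i=2: S_2 = -5.0 * (-0.95)^2 ≈ -4.51
i=3: S_3 = -5.0 * (-0.95)^3 ≈ 4.29
i=4: S_4 = -5.0 * (-0.95)^4 ≈ -4.07
i=5: S_5 = -5.0 * (-0.95)^5 ≈ 3.87
The first 6 terms are: [-5.0, 4.75, -4.51, 4.29, -4.07, 3.87]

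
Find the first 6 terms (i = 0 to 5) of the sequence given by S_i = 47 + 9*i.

This is an arithmetic sequence.
i=0: S_0 = 47 + 9*0 = 47
i=1: S_1 = 47 + 9*1 = 56
i=2: S_2 = 47 + 9*2 = 65
i=3: S_3 = 47 + 9*3 = 74
i=4: S_4 = 47 + 9*4 = 83
i=5: S_5 = 47 + 9*5 = 92
The first 6 terms are: [47, 56, 65, 74, 83, 92]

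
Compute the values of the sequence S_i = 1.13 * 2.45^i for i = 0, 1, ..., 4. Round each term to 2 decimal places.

This is a geometric sequence.
i=0: S_0 = 1.13 * 2.45^0 = 1.13
i=1: S_1 = 1.13 * 2.45^1 ≈ 2.77
i=2: S_2 = 1.13 * 2.45^2 ≈ 6.78
i=3: S_3 = 1.13 * 2.45^3 ≈ 16.62
i=4: S_4 = 1.13 * 2.45^4 ≈ 40.71
The first 5 terms are: [1.13, 2.77, 6.78, 16.62, 40.71]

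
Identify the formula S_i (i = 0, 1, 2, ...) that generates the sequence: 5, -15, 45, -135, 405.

Check ratios: -15 / 5 = -3.0
Common ratio r = -3.
First term a = 5.
Formula: S_i = 5 * (-3)^i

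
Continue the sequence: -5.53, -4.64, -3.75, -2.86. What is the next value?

Differences: -4.64 - -5.53 = 0.89
This is an arithmetic sequence with common difference d = 0.89.
Next term = -2.86 + 0.89 = -1.97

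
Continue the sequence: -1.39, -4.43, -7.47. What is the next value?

Differences: -4.43 - -1.39 = -3.04
This is an arithmetic sequence with common difference d = -3.04.
Next term = -7.47 + -3.04 = -10.51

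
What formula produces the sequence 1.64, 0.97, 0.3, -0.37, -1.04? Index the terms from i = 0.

Check differences: 0.97 - 1.64 = -0.67
0.3 - 0.97 = -0.67
Common difference d = -0.67.
First term a = 1.64.
Formula: S_i = 1.64 - 0.67*i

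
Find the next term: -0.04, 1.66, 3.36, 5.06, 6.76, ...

Differences: 1.66 - -0.04 = 1.7
This is an arithmetic sequence with common difference d = 1.7.
Next term = 6.76 + 1.7 = 8.46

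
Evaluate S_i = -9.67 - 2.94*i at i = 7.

S_7 = -9.67 + -2.94*7 = -9.67 + -20.58 = -30.25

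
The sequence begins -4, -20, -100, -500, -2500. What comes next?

Ratios: -20 / -4 = 5.0
This is a geometric sequence with common ratio r = 5.
Next term = -2500 * 5 = -12500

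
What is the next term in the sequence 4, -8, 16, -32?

Ratios: -8 / 4 = -2.0
This is a geometric sequence with common ratio r = -2.
Next term = -32 * -2 = 64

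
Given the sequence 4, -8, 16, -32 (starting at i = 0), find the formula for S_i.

Check ratios: -8 / 4 = -2.0
Common ratio r = -2.
First term a = 4.
Formula: S_i = 4 * (-2)^i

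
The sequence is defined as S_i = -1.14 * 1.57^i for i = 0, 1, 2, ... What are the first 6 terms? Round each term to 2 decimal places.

This is a geometric sequence.
i=0: S_0 = -1.14 * 1.57^0 = -1.14
i=1: S_1 = -1.14 * 1.57^1 ≈ -1.79
i=2: S_2 = -1.14 * 1.57^2 ≈ -2.81
i=3: S_3 = -1.14 * 1.57^3 ≈ -4.41
i=4: S_4 = -1.14 * 1.57^4 ≈ -6.93
i=5: S_5 = -1.14 * 1.57^5 ≈ -10.87
The first 6 terms are: [-1.14, -1.79, -2.81, -4.41, -6.93, -10.87]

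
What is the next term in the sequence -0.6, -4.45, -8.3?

Differences: -4.45 - -0.6 = -3.85
This is an arithmetic sequence with common difference d = -3.85.
Next term = -8.3 + -3.85 = -12.15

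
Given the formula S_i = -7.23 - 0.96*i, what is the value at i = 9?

S_9 = -7.23 + -0.96*9 = -7.23 + -8.64 = -15.87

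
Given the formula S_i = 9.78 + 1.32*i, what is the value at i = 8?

S_8 = 9.78 + 1.32*8 = 9.78 + 10.56 = 20.34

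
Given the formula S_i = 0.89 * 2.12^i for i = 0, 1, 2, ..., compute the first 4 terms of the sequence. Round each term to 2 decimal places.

This is a geometric sequence.
i=0: S_0 = 0.89 * 2.12^0 = 0.89
i=1: S_1 = 0.89 * 2.12^1 ≈ 1.89
i=2: S_2 = 0.89 * 2.12^2 ≈ 4.0
i=3: S_3 = 0.89 * 2.12^3 ≈ 8.48
The first 4 terms are: [0.89, 1.89, 4.0, 8.48]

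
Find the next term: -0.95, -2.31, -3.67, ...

Differences: -2.31 - -0.95 = -1.36
This is an arithmetic sequence with common difference d = -1.36.
Next term = -3.67 + -1.36 = -5.03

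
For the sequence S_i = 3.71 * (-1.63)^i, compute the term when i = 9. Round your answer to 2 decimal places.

S_9 = 3.71 * (-1.63)^9 ≈ 3.71 * -81.2248 ≈ -301.34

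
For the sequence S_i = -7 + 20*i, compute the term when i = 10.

S_10 = -7 + 20*10 = -7 + 200 = 193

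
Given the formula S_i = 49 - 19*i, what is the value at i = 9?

S_9 = 49 + -19*9 = 49 + -171 = -122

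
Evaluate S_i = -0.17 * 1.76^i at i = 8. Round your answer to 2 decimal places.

S_8 = -0.17 * 1.76^8 ≈ -0.17 * 92.0664 ≈ -15.65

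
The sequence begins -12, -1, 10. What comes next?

Differences: -1 - -12 = 11
This is an arithmetic sequence with common difference d = 11.
Next term = 10 + 11 = 21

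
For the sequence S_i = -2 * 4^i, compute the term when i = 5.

S_5 = -2 * 4^5 = -2 * 1024 = -2048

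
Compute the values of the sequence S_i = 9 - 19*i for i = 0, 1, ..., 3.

This is an arithmetic sequence.
i=0: S_0 = 9 + -19*0 = 9
i=1: S_1 = 9 + -19*1 = -10
i=2: S_2 = 9 + -19*2 = -29
i=3: S_3 = 9 + -19*3 = -48
The first 4 terms are: [9, -10, -29, -48]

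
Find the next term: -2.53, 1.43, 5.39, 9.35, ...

Differences: 1.43 - -2.53 = 3.96
This is an arithmetic sequence with common difference d = 3.96.
Next term = 9.35 + 3.96 = 13.31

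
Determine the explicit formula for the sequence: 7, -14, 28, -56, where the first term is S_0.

Check ratios: -14 / 7 = -2.0
Common ratio r = -2.
First term a = 7.
Formula: S_i = 7 * (-2)^i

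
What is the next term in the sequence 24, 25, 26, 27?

Differences: 25 - 24 = 1
This is an arithmetic sequence with common difference d = 1.
Next term = 27 + 1 = 28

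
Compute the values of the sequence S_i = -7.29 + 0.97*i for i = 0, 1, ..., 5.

This is an arithmetic sequence.
i=0: S_0 = -7.29 + 0.97*0 = -7.29
i=1: S_1 = -7.29 + 0.97*1 = -6.32
i=2: S_2 = -7.29 + 0.97*2 = -5.35
i=3: S_3 = -7.29 + 0.97*3 = -4.38
i=4: S_4 = -7.29 + 0.97*4 = -3.41
i=5: S_5 = -7.29 + 0.97*5 = -2.44
The first 6 terms are: [-7.29, -6.32, -5.35, -4.38, -3.41, -2.44]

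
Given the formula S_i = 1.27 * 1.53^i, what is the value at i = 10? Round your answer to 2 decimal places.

S_10 = 1.27 * 1.53^10 ≈ 1.27 * 70.2934 ≈ 89.27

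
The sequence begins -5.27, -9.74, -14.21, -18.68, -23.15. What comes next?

Differences: -9.74 - -5.27 = -4.47
This is an arithmetic sequence with common difference d = -4.47.
Next term = -23.15 + -4.47 = -27.62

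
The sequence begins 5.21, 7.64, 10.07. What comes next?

Differences: 7.64 - 5.21 = 2.43
This is an arithmetic sequence with common difference d = 2.43.
Next term = 10.07 + 2.43 = 12.5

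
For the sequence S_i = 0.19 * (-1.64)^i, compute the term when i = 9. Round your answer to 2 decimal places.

S_9 = 0.19 * (-1.64)^9 ≈ 0.19 * -85.8212 ≈ -16.31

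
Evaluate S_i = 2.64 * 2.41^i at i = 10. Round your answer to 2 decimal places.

S_10 = 2.64 * 2.41^10 ≈ 2.64 * 6609.5277 ≈ 17449.15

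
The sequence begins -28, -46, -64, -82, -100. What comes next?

Differences: -46 - -28 = -18
This is an arithmetic sequence with common difference d = -18.
Next term = -100 + -18 = -118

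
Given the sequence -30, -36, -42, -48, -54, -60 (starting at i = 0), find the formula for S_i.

Check differences: -36 - -30 = -6
-42 - -36 = -6
Common difference d = -6.
First term a = -30.
Formula: S_i = -30 - 6*i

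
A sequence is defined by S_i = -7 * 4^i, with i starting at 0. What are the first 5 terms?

This is a geometric sequence.
i=0: S_0 = -7 * 4^0 = -7
i=1: S_1 = -7 * 4^1 = -28
i=2: S_2 = -7 * 4^2 = -112
i=3: S_3 = -7 * 4^3 = -448
i=4: S_4 = -7 * 4^4 = -1792
The first 5 terms are: [-7, -28, -112, -448, -1792]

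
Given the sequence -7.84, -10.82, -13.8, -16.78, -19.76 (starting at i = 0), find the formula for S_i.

Check differences: -10.82 - -7.84 = -2.98
-13.8 - -10.82 = -2.98
Common difference d = -2.98.
First term a = -7.84.
Formula: S_i = -7.84 - 2.98*i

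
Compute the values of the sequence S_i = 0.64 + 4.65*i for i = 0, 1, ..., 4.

This is an arithmetic sequence.
i=0: S_0 = 0.64 + 4.65*0 = 0.64
i=1: S_1 = 0.64 + 4.65*1 = 5.29
i=2: S_2 = 0.64 + 4.65*2 = 9.94
i=3: S_3 = 0.64 + 4.65*3 = 14.59
i=4: S_4 = 0.64 + 4.65*4 = 19.24
The first 5 terms are: [0.64, 5.29, 9.94, 14.59, 19.24]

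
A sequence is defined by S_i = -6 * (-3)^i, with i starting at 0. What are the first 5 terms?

This is a geometric sequence.
i=0: S_0 = -6 * (-3)^0 = -6
i=1: S_1 = -6 * (-3)^1 = 18
i=2: S_2 = -6 * (-3)^2 = -54
i=3: S_3 = -6 * (-3)^3 = 162
i=4: S_4 = -6 * (-3)^4 = -486
The first 5 terms are: [-6, 18, -54, 162, -486]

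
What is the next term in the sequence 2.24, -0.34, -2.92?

Differences: -0.34 - 2.24 = -2.58
This is an arithmetic sequence with common difference d = -2.58.
Next term = -2.92 + -2.58 = -5.5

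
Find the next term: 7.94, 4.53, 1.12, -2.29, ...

Differences: 4.53 - 7.94 = -3.41
This is an arithmetic sequence with common difference d = -3.41.
Next term = -2.29 + -3.41 = -5.7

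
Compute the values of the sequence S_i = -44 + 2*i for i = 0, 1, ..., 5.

This is an arithmetic sequence.
i=0: S_0 = -44 + 2*0 = -44
i=1: S_1 = -44 + 2*1 = -42
i=2: S_2 = -44 + 2*2 = -40
i=3: S_3 = -44 + 2*3 = -38
i=4: S_4 = -44 + 2*4 = -36
i=5: S_5 = -44 + 2*5 = -34
The first 6 terms are: [-44, -42, -40, -38, -36, -34]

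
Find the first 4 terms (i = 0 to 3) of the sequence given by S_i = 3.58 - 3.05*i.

This is an arithmetic sequence.
i=0: S_0 = 3.58 + -3.05*0 = 3.58
i=1: S_1 = 3.58 + -3.05*1 = 0.53
i=2: S_2 = 3.58 + -3.05*2 = -2.52
i=3: S_3 = 3.58 + -3.05*3 = -5.57
The first 4 terms are: [3.58, 0.53, -2.52, -5.57]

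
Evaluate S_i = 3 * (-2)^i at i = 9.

S_9 = 3 * (-2)^9 = 3 * -512 = -1536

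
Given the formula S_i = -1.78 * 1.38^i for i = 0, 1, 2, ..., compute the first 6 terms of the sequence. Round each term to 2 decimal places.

This is a geometric sequence.
i=0: S_0 = -1.78 * 1.38^0 = -1.78
i=1: S_1 = -1.78 * 1.38^1 ≈ -2.46
i=2: S_2 = -1.78 * 1.38^2 ≈ -3.39
i=3: S_3 = -1.78 * 1.38^3 ≈ -4.68
i=4: S_4 = -1.78 * 1.38^4 ≈ -6.46
i=5: S_5 = -1.78 * 1.38^5 ≈ -8.91
The first 6 terms are: [-1.78, -2.46, -3.39, -4.68, -6.46, -8.91]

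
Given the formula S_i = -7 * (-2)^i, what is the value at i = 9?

S_9 = -7 * (-2)^9 = -7 * -512 = 3584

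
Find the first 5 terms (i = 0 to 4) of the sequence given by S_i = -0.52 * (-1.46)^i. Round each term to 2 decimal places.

This is a geometric sequence.
i=0: S_0 = -0.52 * (-1.46)^0 = -0.52
i=1: S_1 = -0.52 * (-1.46)^1 ≈ 0.76
i=2: S_2 = -0.52 * (-1.46)^2 ≈ -1.11
i=3: S_3 = -0.52 * (-1.46)^3 ≈ 1.62
i=4: S_4 = -0.52 * (-1.46)^4 ≈ -2.36
The first 5 terms are: [-0.52, 0.76, -1.11, 1.62, -2.36]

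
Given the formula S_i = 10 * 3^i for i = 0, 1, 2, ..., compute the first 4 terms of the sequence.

This is a geometric sequence.
i=0: S_0 = 10 * 3^0 = 10
i=1: S_1 = 10 * 3^1 = 30
i=2: S_2 = 10 * 3^2 = 90
i=3: S_3 = 10 * 3^3 = 270
The first 4 terms are: [10, 30, 90, 270]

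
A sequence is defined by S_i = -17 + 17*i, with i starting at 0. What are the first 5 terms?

This is an arithmetic sequence.
i=0: S_0 = -17 + 17*0 = -17
i=1: S_1 = -17 + 17*1 = 0
i=2: S_2 = -17 + 17*2 = 17
i=3: S_3 = -17 + 17*3 = 34
i=4: S_4 = -17 + 17*4 = 51
The first 5 terms are: [-17, 0, 17, 34, 51]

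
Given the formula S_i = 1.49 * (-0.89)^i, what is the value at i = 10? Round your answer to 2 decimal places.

S_10 = 1.49 * (-0.89)^10 ≈ 1.49 * 0.3118 ≈ 0.46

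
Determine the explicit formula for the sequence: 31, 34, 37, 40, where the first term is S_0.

Check differences: 34 - 31 = 3
37 - 34 = 3
Common difference d = 3.
First term a = 31.
Formula: S_i = 31 + 3*i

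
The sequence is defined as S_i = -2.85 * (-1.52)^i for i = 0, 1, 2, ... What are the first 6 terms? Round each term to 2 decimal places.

This is a geometric sequence.
i=0: S_0 = -2.85 * (-1.52)^0 = -2.85
i=1: S_1 = -2.85 * (-1.52)^1 ≈ 4.33
i=2: S_2 = -2.85 * (-1.52)^2 ≈ -6.58
i=3: S_3 = -2.85 * (-1.52)^3 ≈ 10.01
i=4: S_4 = -2.85 * (-1.52)^4 ≈ -15.21
i=5: S_5 = -2.85 * (-1.52)^5 ≈ 23.12
The first 6 terms are: [-2.85, 4.33, -6.58, 10.01, -15.21, 23.12]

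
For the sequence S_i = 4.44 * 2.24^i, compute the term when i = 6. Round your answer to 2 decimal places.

S_6 = 4.44 * 2.24^6 ≈ 4.44 * 126.3247 ≈ 560.88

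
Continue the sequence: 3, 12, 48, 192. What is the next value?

Ratios: 12 / 3 = 4.0
This is a geometric sequence with common ratio r = 4.
Next term = 192 * 4 = 768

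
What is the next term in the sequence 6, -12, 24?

Ratios: -12 / 6 = -2.0
This is a geometric sequence with common ratio r = -2.
Next term = 24 * -2 = -48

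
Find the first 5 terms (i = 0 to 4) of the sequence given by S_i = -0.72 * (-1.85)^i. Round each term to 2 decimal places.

This is a geometric sequence.
i=0: S_0 = -0.72 * (-1.85)^0 = -0.72
i=1: S_1 = -0.72 * (-1.85)^1 ≈ 1.33
i=2: S_2 = -0.72 * (-1.85)^2 ≈ -2.46
i=3: S_3 = -0.72 * (-1.85)^3 ≈ 4.56
i=4: S_4 = -0.72 * (-1.85)^4 ≈ -8.43
The first 5 terms are: [-0.72, 1.33, -2.46, 4.56, -8.43]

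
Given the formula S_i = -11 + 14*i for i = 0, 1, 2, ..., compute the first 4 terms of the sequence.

This is an arithmetic sequence.
i=0: S_0 = -11 + 14*0 = -11
i=1: S_1 = -11 + 14*1 = 3
i=2: S_2 = -11 + 14*2 = 17
i=3: S_3 = -11 + 14*3 = 31
The first 4 terms are: [-11, 3, 17, 31]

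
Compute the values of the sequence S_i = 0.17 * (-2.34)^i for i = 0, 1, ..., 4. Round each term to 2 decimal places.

This is a geometric sequence.
i=0: S_0 = 0.17 * (-2.34)^0 = 0.17
i=1: S_1 = 0.17 * (-2.34)^1 ≈ -0.4
i=2: S_2 = 0.17 * (-2.34)^2 ≈ 0.93
i=3: S_3 = 0.17 * (-2.34)^3 ≈ -2.18
i=4: S_4 = 0.17 * (-2.34)^4 ≈ 5.1
The first 5 terms are: [0.17, -0.4, 0.93, -2.18, 5.1]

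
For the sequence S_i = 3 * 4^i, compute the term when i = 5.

S_5 = 3 * 4^5 = 3 * 1024 = 3072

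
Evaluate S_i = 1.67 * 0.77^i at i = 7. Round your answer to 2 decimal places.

S_7 = 1.67 * 0.77^7 ≈ 1.67 * 0.1605 ≈ 0.27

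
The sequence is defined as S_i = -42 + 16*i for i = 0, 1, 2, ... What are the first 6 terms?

This is an arithmetic sequence.
i=0: S_0 = -42 + 16*0 = -42
i=1: S_1 = -42 + 16*1 = -26
i=2: S_2 = -42 + 16*2 = -10
i=3: S_3 = -42 + 16*3 = 6
i=4: S_4 = -42 + 16*4 = 22
i=5: S_5 = -42 + 16*5 = 38
The first 6 terms are: [-42, -26, -10, 6, 22, 38]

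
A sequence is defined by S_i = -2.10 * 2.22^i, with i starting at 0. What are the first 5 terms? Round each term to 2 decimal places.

This is a geometric sequence.
i=0: S_0 = -2.1 * 2.22^0 = -2.1
i=1: S_1 = -2.1 * 2.22^1 ≈ -4.66
i=2: S_2 = -2.1 * 2.22^2 ≈ -10.35
i=3: S_3 = -2.1 * 2.22^3 ≈ -22.98
i=4: S_4 = -2.1 * 2.22^4 ≈ -51.01
The first 5 terms are: [-2.1, -4.66, -10.35, -22.98, -51.01]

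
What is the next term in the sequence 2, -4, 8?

Ratios: -4 / 2 = -2.0
This is a geometric sequence with common ratio r = -2.
Next term = 8 * -2 = -16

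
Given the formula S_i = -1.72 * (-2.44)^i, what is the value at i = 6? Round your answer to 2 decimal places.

S_6 = -1.72 * (-2.44)^6 ≈ -1.72 * 211.0275 ≈ -362.97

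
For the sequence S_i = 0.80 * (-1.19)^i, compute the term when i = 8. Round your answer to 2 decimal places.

S_8 = 0.8 * (-1.19)^8 ≈ 0.8 * 4.0214 ≈ 3.22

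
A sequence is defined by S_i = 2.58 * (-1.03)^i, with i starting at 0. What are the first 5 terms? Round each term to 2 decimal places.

This is a geometric sequence.
i=0: S_0 = 2.58 * (-1.03)^0 = 2.58
i=1: S_1 = 2.58 * (-1.03)^1 ≈ -2.66
i=2: S_2 = 2.58 * (-1.03)^2 ≈ 2.74
i=3: S_3 = 2.58 * (-1.03)^3 ≈ -2.82
i=4: S_4 = 2.58 * (-1.03)^4 ≈ 2.9
The first 5 terms are: [2.58, -2.66, 2.74, -2.82, 2.9]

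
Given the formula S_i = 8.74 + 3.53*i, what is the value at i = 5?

S_5 = 8.74 + 3.53*5 = 8.74 + 17.65 = 26.39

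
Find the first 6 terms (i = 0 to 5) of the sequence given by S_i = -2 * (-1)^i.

This is a geometric sequence.
i=0: S_0 = -2 * (-1)^0 = -2
i=1: S_1 = -2 * (-1)^1 = 2
i=2: S_2 = -2 * (-1)^2 = -2
i=3: S_3 = -2 * (-1)^3 = 2
i=4: S_4 = -2 * (-1)^4 = -2
i=5: S_5 = -2 * (-1)^5 = 2
The first 6 terms are: [-2, 2, -2, 2, -2, 2]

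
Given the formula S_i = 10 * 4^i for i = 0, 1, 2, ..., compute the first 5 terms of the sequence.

This is a geometric sequence.
i=0: S_0 = 10 * 4^0 = 10
i=1: S_1 = 10 * 4^1 = 40
i=2: S_2 = 10 * 4^2 = 160
i=3: S_3 = 10 * 4^3 = 640
i=4: S_4 = 10 * 4^4 = 2560
The first 5 terms are: [10, 40, 160, 640, 2560]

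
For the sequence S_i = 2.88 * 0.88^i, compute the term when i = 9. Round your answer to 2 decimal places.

S_9 = 2.88 * 0.88^9 ≈ 2.88 * 0.3165 ≈ 0.91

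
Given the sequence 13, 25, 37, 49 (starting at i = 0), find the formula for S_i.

Check differences: 25 - 13 = 12
37 - 25 = 12
Common difference d = 12.
First term a = 13.
Formula: S_i = 13 + 12*i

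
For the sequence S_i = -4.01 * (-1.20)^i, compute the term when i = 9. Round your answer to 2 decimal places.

S_9 = -4.01 * (-1.2)^9 ≈ -4.01 * -5.1598 ≈ 20.69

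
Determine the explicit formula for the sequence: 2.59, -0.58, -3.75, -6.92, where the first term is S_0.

Check differences: -0.58 - 2.59 = -3.17
-3.75 - -0.58 = -3.17
Common difference d = -3.17.
First term a = 2.59.
Formula: S_i = 2.59 - 3.17*i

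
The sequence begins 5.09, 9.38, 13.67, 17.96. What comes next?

Differences: 9.38 - 5.09 = 4.29
This is an arithmetic sequence with common difference d = 4.29.
Next term = 17.96 + 4.29 = 22.25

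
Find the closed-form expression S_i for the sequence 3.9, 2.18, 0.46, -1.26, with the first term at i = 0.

Check differences: 2.18 - 3.9 = -1.72
0.46 - 2.18 = -1.72
Common difference d = -1.72.
First term a = 3.9.
Formula: S_i = 3.90 - 1.72*i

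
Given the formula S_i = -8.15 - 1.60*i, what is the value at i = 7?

S_7 = -8.15 + -1.6*7 = -8.15 + -11.2 = -19.35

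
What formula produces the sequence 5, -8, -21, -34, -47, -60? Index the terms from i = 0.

Check differences: -8 - 5 = -13
-21 - -8 = -13
Common difference d = -13.
First term a = 5.
Formula: S_i = 5 - 13*i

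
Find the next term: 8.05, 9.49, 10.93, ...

Differences: 9.49 - 8.05 = 1.44
This is an arithmetic sequence with common difference d = 1.44.
Next term = 10.93 + 1.44 = 12.37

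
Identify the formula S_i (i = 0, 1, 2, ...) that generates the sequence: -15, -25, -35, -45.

Check differences: -25 - -15 = -10
-35 - -25 = -10
Common difference d = -10.
First term a = -15.
Formula: S_i = -15 - 10*i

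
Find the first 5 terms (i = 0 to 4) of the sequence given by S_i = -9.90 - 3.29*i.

This is an arithmetic sequence.
i=0: S_0 = -9.9 + -3.29*0 = -9.9
i=1: S_1 = -9.9 + -3.29*1 = -13.19
i=2: S_2 = -9.9 + -3.29*2 = -16.48
i=3: S_3 = -9.9 + -3.29*3 = -19.77
i=4: S_4 = -9.9 + -3.29*4 = -23.06
The first 5 terms are: [-9.9, -13.19, -16.48, -19.77, -23.06]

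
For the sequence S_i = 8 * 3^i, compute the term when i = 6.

S_6 = 8 * 3^6 = 8 * 729 = 5832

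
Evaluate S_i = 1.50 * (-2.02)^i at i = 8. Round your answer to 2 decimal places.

S_8 = 1.5 * (-2.02)^8 ≈ 1.5 * 277.2113 ≈ 415.82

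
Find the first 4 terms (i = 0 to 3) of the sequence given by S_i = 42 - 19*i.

This is an arithmetic sequence.
i=0: S_0 = 42 + -19*0 = 42
i=1: S_1 = 42 + -19*1 = 23
i=2: S_2 = 42 + -19*2 = 4
i=3: S_3 = 42 + -19*3 = -15
The first 4 terms are: [42, 23, 4, -15]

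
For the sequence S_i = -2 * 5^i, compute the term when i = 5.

S_5 = -2 * 5^5 = -2 * 3125 = -6250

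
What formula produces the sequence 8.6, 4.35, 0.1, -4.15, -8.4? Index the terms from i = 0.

Check differences: 4.35 - 8.6 = -4.25
0.1 - 4.35 = -4.25
Common difference d = -4.25.
First term a = 8.6.
Formula: S_i = 8.60 - 4.25*i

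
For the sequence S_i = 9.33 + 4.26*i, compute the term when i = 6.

S_6 = 9.33 + 4.26*6 = 9.33 + 25.56 = 34.89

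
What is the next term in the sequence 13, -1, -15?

Differences: -1 - 13 = -14
This is an arithmetic sequence with common difference d = -14.
Next term = -15 + -14 = -29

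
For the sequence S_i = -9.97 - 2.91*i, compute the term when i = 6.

S_6 = -9.97 + -2.91*6 = -9.97 + -17.46 = -27.43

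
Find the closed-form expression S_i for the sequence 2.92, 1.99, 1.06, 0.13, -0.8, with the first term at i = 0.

Check differences: 1.99 - 2.92 = -0.93
1.06 - 1.99 = -0.93
Common difference d = -0.93.
First term a = 2.92.
Formula: S_i = 2.92 - 0.93*i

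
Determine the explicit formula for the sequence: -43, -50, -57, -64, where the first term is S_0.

Check differences: -50 - -43 = -7
-57 - -50 = -7
Common difference d = -7.
First term a = -43.
Formula: S_i = -43 - 7*i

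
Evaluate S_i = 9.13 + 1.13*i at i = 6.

S_6 = 9.13 + 1.13*6 = 9.13 + 6.78 = 15.91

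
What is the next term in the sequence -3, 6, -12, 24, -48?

Ratios: 6 / -3 = -2.0
This is a geometric sequence with common ratio r = -2.
Next term = -48 * -2 = 96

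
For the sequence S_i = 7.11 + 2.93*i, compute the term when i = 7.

S_7 = 7.11 + 2.93*7 = 7.11 + 20.51 = 27.62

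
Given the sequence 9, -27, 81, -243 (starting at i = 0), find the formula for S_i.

Check ratios: -27 / 9 = -3.0
Common ratio r = -3.
First term a = 9.
Formula: S_i = 9 * (-3)^i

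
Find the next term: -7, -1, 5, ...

Differences: -1 - -7 = 6
This is an arithmetic sequence with common difference d = 6.
Next term = 5 + 6 = 11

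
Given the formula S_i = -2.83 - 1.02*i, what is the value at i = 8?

S_8 = -2.83 + -1.02*8 = -2.83 + -8.16 = -10.99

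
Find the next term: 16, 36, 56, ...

Differences: 36 - 16 = 20
This is an arithmetic sequence with common difference d = 20.
Next term = 56 + 20 = 76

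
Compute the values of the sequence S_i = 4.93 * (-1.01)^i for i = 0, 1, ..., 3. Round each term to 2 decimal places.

This is a geometric sequence.
i=0: S_0 = 4.93 * (-1.01)^0 = 4.93
i=1: S_1 = 4.93 * (-1.01)^1 ≈ -4.98
i=2: S_2 = 4.93 * (-1.01)^2 ≈ 5.03
i=3: S_3 = 4.93 * (-1.01)^3 ≈ -5.08
The first 4 terms are: [4.93, -4.98, 5.03, -5.08]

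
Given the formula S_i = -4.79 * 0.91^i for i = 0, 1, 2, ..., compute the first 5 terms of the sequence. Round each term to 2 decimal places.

This is a geometric sequence.
i=0: S_0 = -4.79 * 0.91^0 = -4.79
i=1: S_1 = -4.79 * 0.91^1 ≈ -4.36
i=2: S_2 = -4.79 * 0.91^2 ≈ -3.97
i=3: S_3 = -4.79 * 0.91^3 ≈ -3.61
i=4: S_4 = -4.79 * 0.91^4 ≈ -3.28
The first 5 terms are: [-4.79, -4.36, -3.97, -3.61, -3.28]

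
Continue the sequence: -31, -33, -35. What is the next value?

Differences: -33 - -31 = -2
This is an arithmetic sequence with common difference d = -2.
Next term = -35 + -2 = -37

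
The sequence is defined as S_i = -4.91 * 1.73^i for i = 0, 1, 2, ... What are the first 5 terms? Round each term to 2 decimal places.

This is a geometric sequence.
i=0: S_0 = -4.91 * 1.73^0 = -4.91
i=1: S_1 = -4.91 * 1.73^1 ≈ -8.49
i=2: S_2 = -4.91 * 1.73^2 ≈ -14.7
i=3: S_3 = -4.91 * 1.73^3 ≈ -25.42
i=4: S_4 = -4.91 * 1.73^4 ≈ -43.98
The first 5 terms are: [-4.91, -8.49, -14.7, -25.42, -43.98]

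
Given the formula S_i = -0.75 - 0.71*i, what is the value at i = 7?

S_7 = -0.75 + -0.71*7 = -0.75 + -4.97 = -5.72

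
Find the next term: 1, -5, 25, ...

Ratios: -5 / 1 = -5.0
This is a geometric sequence with common ratio r = -5.
Next term = 25 * -5 = -125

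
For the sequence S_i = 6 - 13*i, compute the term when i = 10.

S_10 = 6 + -13*10 = 6 + -130 = -124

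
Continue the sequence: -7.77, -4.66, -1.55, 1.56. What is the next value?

Differences: -4.66 - -7.77 = 3.11
This is an arithmetic sequence with common difference d = 3.11.
Next term = 1.56 + 3.11 = 4.67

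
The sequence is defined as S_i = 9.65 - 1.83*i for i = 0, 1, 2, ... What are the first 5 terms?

This is an arithmetic sequence.
i=0: S_0 = 9.65 + -1.83*0 = 9.65
i=1: S_1 = 9.65 + -1.83*1 = 7.82
i=2: S_2 = 9.65 + -1.83*2 = 5.99
i=3: S_3 = 9.65 + -1.83*3 = 4.16
i=4: S_4 = 9.65 + -1.83*4 = 2.33
The first 5 terms are: [9.65, 7.82, 5.99, 4.16, 2.33]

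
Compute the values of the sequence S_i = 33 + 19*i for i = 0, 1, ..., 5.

This is an arithmetic sequence.
i=0: S_0 = 33 + 19*0 = 33
i=1: S_1 = 33 + 19*1 = 52
i=2: S_2 = 33 + 19*2 = 71
i=3: S_3 = 33 + 19*3 = 90
i=4: S_4 = 33 + 19*4 = 109
i=5: S_5 = 33 + 19*5 = 128
The first 6 terms are: [33, 52, 71, 90, 109, 128]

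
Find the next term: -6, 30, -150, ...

Ratios: 30 / -6 = -5.0
This is a geometric sequence with common ratio r = -5.
Next term = -150 * -5 = 750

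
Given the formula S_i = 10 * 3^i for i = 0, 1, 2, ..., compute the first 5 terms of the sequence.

This is a geometric sequence.
i=0: S_0 = 10 * 3^0 = 10
i=1: S_1 = 10 * 3^1 = 30
i=2: S_2 = 10 * 3^2 = 90
i=3: S_3 = 10 * 3^3 = 270
i=4: S_4 = 10 * 3^4 = 810
The first 5 terms are: [10, 30, 90, 270, 810]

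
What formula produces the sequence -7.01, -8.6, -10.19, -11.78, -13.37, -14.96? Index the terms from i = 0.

Check differences: -8.6 - -7.01 = -1.59
-10.19 - -8.6 = -1.59
Common difference d = -1.59.
First term a = -7.01.
Formula: S_i = -7.01 - 1.59*i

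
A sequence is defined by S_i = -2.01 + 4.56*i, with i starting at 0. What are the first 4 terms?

This is an arithmetic sequence.
i=0: S_0 = -2.01 + 4.56*0 = -2.01
i=1: S_1 = -2.01 + 4.56*1 = 2.55
i=2: S_2 = -2.01 + 4.56*2 = 7.11
i=3: S_3 = -2.01 + 4.56*3 = 11.67
The first 4 terms are: [-2.01, 2.55, 7.11, 11.67]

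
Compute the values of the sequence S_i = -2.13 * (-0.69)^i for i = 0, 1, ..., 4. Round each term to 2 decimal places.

This is a geometric sequence.
i=0: S_0 = -2.13 * (-0.69)^0 = -2.13
i=1: S_1 = -2.13 * (-0.69)^1 ≈ 1.47
i=2: S_2 = -2.13 * (-0.69)^2 ≈ -1.01
i=3: S_3 = -2.13 * (-0.69)^3 ≈ 0.7
i=4: S_4 = -2.13 * (-0.69)^4 ≈ -0.48
The first 5 terms are: [-2.13, 1.47, -1.01, 0.7, -0.48]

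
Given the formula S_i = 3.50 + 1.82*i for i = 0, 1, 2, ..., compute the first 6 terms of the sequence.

This is an arithmetic sequence.
i=0: S_0 = 3.5 + 1.82*0 = 3.5
i=1: S_1 = 3.5 + 1.82*1 = 5.32
i=2: S_2 = 3.5 + 1.82*2 = 7.14
i=3: S_3 = 3.5 + 1.82*3 = 8.96
i=4: S_4 = 3.5 + 1.82*4 = 10.78
i=5: S_5 = 3.5 + 1.82*5 = 12.6
The first 6 terms are: [3.5, 5.32, 7.14, 8.96, 10.78, 12.6]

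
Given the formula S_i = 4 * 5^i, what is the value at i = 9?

S_9 = 4 * 5^9 = 4 * 1953125 = 7812500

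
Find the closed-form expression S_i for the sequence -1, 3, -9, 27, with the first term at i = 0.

Check ratios: 3 / -1 = -3.0
Common ratio r = -3.
First term a = -1.
Formula: S_i = -1 * (-3)^i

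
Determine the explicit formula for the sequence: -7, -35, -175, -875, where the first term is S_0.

Check ratios: -35 / -7 = 5.0
Common ratio r = 5.
First term a = -7.
Formula: S_i = -7 * 5^i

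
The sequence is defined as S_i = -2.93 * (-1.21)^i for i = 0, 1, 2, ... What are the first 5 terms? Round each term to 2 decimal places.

This is a geometric sequence.
i=0: S_0 = -2.93 * (-1.21)^0 = -2.93
i=1: S_1 = -2.93 * (-1.21)^1 ≈ 3.55
i=2: S_2 = -2.93 * (-1.21)^2 ≈ -4.29
i=3: S_3 = -2.93 * (-1.21)^3 ≈ 5.19
i=4: S_4 = -2.93 * (-1.21)^4 ≈ -6.28
The first 5 terms are: [-2.93, 3.55, -4.29, 5.19, -6.28]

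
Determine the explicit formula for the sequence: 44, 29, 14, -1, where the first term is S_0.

Check differences: 29 - 44 = -15
14 - 29 = -15
Common difference d = -15.
First term a = 44.
Formula: S_i = 44 - 15*i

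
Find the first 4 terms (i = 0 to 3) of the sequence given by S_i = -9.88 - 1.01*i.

This is an arithmetic sequence.
i=0: S_0 = -9.88 + -1.01*0 = -9.88
i=1: S_1 = -9.88 + -1.01*1 = -10.89
i=2: S_2 = -9.88 + -1.01*2 = -11.9
i=3: S_3 = -9.88 + -1.01*3 = -12.91
The first 4 terms are: [-9.88, -10.89, -11.9, -12.91]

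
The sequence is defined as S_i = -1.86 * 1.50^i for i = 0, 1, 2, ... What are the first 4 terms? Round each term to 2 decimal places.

This is a geometric sequence.
i=0: S_0 = -1.86 * 1.5^0 = -1.86
i=1: S_1 = -1.86 * 1.5^1 = -2.79
i=2: S_2 = -1.86 * 1.5^2 ≈ -4.19
i=3: S_3 = -1.86 * 1.5^3 ≈ -6.28
The first 4 terms are: [-1.86, -2.79, -4.19, -6.28]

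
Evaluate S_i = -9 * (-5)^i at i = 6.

S_6 = -9 * (-5)^6 = -9 * 15625 = -140625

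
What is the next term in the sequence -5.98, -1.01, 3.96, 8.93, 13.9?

Differences: -1.01 - -5.98 = 4.97
This is an arithmetic sequence with common difference d = 4.97.
Next term = 13.9 + 4.97 = 18.87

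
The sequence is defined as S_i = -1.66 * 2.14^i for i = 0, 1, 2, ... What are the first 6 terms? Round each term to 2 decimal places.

This is a geometric sequence.
i=0: S_0 = -1.66 * 2.14^0 = -1.66
i=1: S_1 = -1.66 * 2.14^1 ≈ -3.55
i=2: S_2 = -1.66 * 2.14^2 ≈ -7.6
i=3: S_3 = -1.66 * 2.14^3 ≈ -16.27
i=4: S_4 = -1.66 * 2.14^4 ≈ -34.81
i=5: S_5 = -1.66 * 2.14^5 ≈ -74.5
The first 6 terms are: [-1.66, -3.55, -7.6, -16.27, -34.81, -74.5]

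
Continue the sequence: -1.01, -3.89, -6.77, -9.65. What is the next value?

Differences: -3.89 - -1.01 = -2.88
This is an arithmetic sequence with common difference d = -2.88.
Next term = -9.65 + -2.88 = -12.53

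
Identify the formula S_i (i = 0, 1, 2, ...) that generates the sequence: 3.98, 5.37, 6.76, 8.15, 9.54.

Check differences: 5.37 - 3.98 = 1.39
6.76 - 5.37 = 1.39
Common difference d = 1.39.
First term a = 3.98.
Formula: S_i = 3.98 + 1.39*i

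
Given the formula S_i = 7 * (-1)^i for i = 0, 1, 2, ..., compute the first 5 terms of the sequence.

This is a geometric sequence.
i=0: S_0 = 7 * (-1)^0 = 7
i=1: S_1 = 7 * (-1)^1 = -7
i=2: S_2 = 7 * (-1)^2 = 7
i=3: S_3 = 7 * (-1)^3 = -7
i=4: S_4 = 7 * (-1)^4 = 7
The first 5 terms are: [7, -7, 7, -7, 7]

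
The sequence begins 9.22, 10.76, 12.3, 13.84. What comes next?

Differences: 10.76 - 9.22 = 1.54
This is an arithmetic sequence with common difference d = 1.54.
Next term = 13.84 + 1.54 = 15.38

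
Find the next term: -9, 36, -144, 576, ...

Ratios: 36 / -9 = -4.0
This is a geometric sequence with common ratio r = -4.
Next term = 576 * -4 = -2304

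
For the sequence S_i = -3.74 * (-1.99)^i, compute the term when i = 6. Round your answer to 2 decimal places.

S_6 = -3.74 * (-1.99)^6 ≈ -3.74 * 62.1038 ≈ -232.27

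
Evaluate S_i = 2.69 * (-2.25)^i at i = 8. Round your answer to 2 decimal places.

S_8 = 2.69 * (-2.25)^8 ≈ 2.69 * 656.8408 ≈ 1766.9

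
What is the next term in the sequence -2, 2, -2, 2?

Ratios: 2 / -2 = -1.0
This is a geometric sequence with common ratio r = -1.
Next term = 2 * -1 = -2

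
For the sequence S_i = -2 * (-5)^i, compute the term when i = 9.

S_9 = -2 * (-5)^9 = -2 * -1953125 = 3906250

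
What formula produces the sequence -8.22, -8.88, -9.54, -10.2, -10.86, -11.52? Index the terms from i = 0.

Check differences: -8.88 - -8.22 = -0.66
-9.54 - -8.88 = -0.66
Common difference d = -0.66.
First term a = -8.22.
Formula: S_i = -8.22 - 0.66*i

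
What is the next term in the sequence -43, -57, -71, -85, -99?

Differences: -57 - -43 = -14
This is an arithmetic sequence with common difference d = -14.
Next term = -99 + -14 = -113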